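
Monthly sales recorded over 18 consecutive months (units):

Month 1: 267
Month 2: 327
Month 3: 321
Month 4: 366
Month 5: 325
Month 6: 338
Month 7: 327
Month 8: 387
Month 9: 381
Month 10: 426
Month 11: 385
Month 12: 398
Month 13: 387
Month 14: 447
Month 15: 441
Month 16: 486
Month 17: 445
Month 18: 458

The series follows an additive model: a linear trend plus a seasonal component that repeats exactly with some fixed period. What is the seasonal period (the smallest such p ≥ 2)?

First differences y_{t+1} − y_t: 60, -6, 45, -41, 13, -11, 60, -6, 45, -41, 13, -11, 60, -6, …
The difference pattern repeats every 6 terms and not for any smaller step, so p = 6.

6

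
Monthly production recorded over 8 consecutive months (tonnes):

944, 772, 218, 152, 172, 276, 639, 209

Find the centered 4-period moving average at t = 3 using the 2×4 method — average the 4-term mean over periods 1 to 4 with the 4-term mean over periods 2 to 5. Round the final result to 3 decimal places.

Sum over 1–4: 944 + 772 + 218 + 152 = 2086
Sum over 2–5: 772 + 218 + 152 + 172 = 1314
CMA at t=3 = (2086 + 1314) / (2·4) = 3400 / 8 = 425.000

425.000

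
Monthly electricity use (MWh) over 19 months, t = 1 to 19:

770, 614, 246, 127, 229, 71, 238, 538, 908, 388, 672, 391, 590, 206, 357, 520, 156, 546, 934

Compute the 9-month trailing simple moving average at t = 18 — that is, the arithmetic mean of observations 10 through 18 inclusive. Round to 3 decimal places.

425.111

Sum of periods 10–18: 388 + 672 + 391 + 590 + 206 + 357 + 520 + 156 + 546 = 3826
Divide by 9: 3826 / 9 = 425.111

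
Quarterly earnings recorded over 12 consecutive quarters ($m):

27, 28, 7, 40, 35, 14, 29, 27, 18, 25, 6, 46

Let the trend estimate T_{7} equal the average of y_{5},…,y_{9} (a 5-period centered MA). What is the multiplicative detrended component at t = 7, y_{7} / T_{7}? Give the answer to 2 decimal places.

1.18

Trend T_7 = (35 + 14 + 29 + 27 + 18) / 5 = 123/5 = 24.6000
Ratio to trend: 29 / 24.6000 = 1.18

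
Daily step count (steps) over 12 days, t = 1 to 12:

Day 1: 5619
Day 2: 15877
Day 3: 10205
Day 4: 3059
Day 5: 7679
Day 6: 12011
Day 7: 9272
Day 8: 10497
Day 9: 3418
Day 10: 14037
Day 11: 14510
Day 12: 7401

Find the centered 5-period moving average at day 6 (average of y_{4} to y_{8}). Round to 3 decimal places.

8503.600

Sum of periods 4–8: 3059 + 7679 + 12011 + 9272 + 10497 = 42518
Divide by 5: 42518 / 5 = 8503.600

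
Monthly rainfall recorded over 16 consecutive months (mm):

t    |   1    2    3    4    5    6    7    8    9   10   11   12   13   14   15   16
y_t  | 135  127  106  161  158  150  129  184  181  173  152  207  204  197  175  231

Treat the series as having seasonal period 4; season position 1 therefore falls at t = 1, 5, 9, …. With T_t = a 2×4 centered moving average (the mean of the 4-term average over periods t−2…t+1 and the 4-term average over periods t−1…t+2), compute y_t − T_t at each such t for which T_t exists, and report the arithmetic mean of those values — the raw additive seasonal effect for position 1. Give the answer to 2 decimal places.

11.29

Season position 1 occurs at t = 5, 9, 13 (where T_t is defined).
t=5: T_5 = 146.6250; y_5 − T_5 = 158 − 146.6250 = 11.3750
t=9: T_9 = 169.6250; y_9 − T_9 = 181 − 169.6250 = 11.3750
t=13: T_13 = 192.8750; y_13 − T_13 = 204 − 192.8750 = 11.1250
Mean deviation: (11.3750 + 11.3750 + 11.1250) / 3 = 11.29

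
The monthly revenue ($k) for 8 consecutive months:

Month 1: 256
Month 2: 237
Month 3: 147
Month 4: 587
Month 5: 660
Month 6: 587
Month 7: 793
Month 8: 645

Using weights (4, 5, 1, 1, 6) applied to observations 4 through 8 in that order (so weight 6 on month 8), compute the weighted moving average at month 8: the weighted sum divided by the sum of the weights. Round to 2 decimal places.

Weighted sum: 4·587 + 5·660 + 1·587 + 1·793 + 6·645 = 2348 + 3300 + 587 + 793 + 3870 = 10898
Weight total: 4 + 5 + 1 + 1 + 6 = 17
WMA = 10898 / 17 = 641.06

641.06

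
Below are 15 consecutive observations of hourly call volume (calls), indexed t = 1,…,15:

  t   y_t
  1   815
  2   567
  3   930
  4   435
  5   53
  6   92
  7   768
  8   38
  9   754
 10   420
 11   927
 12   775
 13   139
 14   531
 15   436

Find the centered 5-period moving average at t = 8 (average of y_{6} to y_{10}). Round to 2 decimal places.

Sum of periods 6–10: 92 + 768 + 38 + 754 + 420 = 2072
Divide by 5: 2072 / 5 = 414.40

414.40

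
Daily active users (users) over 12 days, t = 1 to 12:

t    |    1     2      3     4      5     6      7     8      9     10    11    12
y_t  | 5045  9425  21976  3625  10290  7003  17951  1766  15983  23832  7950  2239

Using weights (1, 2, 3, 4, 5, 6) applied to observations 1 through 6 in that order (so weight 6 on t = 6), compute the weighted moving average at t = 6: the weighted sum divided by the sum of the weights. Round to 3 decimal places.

Weighted sum: 1·5045 + 2·9425 + 3·21976 + 4·3625 + 5·10290 + 6·7003 = 5045 + 18850 + 65928 + 14500 + 51450 + 42018 = 197791
Weight total: 1 + 2 + 3 + 4 + 5 + 6 = 21
WMA = 197791 / 21 = 9418.619

9418.619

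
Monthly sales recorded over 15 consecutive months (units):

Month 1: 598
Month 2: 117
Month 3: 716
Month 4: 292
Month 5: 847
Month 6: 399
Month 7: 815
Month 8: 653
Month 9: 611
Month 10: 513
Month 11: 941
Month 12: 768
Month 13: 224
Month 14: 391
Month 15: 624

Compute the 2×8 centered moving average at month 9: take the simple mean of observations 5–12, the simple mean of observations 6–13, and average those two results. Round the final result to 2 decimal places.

Sum over 5–12: 847 + 399 + 815 + 653 + 611 + 513 + 941 + 768 = 5547
Sum over 6–13: 399 + 815 + 653 + 611 + 513 + 941 + 768 + 224 = 4924
CMA at t=9 = (5547 + 4924) / (2·8) = 10471 / 16 = 654.44

654.44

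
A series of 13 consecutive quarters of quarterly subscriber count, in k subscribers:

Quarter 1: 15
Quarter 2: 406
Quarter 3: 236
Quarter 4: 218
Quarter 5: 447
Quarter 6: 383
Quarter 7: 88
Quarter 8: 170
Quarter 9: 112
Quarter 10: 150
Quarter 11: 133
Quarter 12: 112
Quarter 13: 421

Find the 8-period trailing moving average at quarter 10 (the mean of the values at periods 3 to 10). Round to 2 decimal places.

225.50

Sum of periods 3–10: 236 + 218 + 447 + 383 + 88 + 170 + 112 + 150 = 1804
Divide by 8: 1804 / 8 = 225.50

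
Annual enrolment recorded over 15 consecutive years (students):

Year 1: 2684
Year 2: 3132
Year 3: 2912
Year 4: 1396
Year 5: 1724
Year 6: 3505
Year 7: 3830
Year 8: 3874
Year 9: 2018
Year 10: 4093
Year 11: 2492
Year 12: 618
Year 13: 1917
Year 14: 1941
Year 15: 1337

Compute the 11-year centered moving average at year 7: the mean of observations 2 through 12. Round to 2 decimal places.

Sum of periods 2–12: 3132 + 2912 + 1396 + 1724 + 3505 + 3830 + 3874 + 2018 + 4093 + 2492 + 618 = 29594
Divide by 11: 29594 / 11 = 2690.36

2690.36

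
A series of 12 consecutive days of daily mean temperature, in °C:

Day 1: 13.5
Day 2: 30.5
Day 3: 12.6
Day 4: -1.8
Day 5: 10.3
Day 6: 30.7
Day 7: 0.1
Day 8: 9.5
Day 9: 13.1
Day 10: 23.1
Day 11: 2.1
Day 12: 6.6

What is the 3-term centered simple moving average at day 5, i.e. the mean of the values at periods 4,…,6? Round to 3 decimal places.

13.067

Sum of periods 4–6: (-1.8) + 10.3 + 30.7 = 39.2
Divide by 3: 39.2 / 3 = 13.067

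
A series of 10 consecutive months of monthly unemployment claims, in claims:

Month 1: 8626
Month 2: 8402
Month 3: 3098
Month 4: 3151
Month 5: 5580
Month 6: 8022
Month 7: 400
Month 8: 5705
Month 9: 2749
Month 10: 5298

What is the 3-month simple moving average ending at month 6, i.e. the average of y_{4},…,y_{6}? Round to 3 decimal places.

Sum of periods 4–6: 3151 + 5580 + 8022 = 16753
Divide by 3: 16753 / 3 = 5584.333

5584.333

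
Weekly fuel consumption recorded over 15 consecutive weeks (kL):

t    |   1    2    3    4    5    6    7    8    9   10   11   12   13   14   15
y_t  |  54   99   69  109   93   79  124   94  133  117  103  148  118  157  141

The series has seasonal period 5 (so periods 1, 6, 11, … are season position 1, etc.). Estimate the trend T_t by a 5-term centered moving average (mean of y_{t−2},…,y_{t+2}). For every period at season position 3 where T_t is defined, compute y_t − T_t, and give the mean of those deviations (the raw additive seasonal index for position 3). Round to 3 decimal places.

-15.533

Season position 3 occurs at t = 3, 8, 13 (where T_t is defined).
t=3: T_3 = 84.80000; y_3 − T_3 = 69 − 84.80000 = -15.80000
t=8: T_8 = 109.40000; y_8 − T_8 = 94 − 109.40000 = -15.40000
t=13: T_13 = 133.40000; y_13 − T_13 = 118 − 133.40000 = -15.40000
Mean deviation: (-15.80000 + -15.40000 + -15.40000) / 3 = -15.533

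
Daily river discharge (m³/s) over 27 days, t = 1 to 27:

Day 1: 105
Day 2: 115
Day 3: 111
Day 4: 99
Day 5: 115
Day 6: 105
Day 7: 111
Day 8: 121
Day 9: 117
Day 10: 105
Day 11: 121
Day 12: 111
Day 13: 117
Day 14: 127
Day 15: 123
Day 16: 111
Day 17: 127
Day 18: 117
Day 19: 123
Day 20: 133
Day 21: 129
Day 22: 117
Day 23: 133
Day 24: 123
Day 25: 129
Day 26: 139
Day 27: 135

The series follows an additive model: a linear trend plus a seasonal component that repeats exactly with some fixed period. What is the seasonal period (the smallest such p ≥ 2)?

First differences y_{t+1} − y_t: 10, -4, -12, 16, -10, 6, 10, -4, -12, 16, -10, 6, 10, -4, …
The difference pattern repeats every 6 terms and not for any smaller step, so p = 6.

6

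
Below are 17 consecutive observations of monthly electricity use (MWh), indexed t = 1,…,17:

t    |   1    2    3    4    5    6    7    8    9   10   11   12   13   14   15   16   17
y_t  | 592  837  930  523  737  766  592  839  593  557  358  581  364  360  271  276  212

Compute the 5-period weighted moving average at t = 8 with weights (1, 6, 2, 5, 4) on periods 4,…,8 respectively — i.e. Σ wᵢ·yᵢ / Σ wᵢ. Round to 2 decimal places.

Weighted sum: 1·523 + 6·737 + 2·766 + 5·592 + 4·839 = 523 + 4422 + 1532 + 2960 + 3356 = 12793
Weight total: 1 + 6 + 2 + 5 + 4 = 18
WMA = 12793 / 18 = 710.72

710.72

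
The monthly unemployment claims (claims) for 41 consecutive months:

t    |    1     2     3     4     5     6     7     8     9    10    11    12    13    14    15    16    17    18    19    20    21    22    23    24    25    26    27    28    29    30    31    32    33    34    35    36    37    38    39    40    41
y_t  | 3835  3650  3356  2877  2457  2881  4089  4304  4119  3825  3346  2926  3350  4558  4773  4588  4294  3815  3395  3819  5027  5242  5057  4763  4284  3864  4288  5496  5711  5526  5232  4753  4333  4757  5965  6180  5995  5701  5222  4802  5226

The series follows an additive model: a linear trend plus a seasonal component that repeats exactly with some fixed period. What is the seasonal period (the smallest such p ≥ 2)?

First differences y_{t+1} − y_t: -185, -294, -479, -420, 424, 1208, 215, -185, -294, -479, -420, 424, 1208, 215, -185, -294, …
The difference pattern repeats every 7 terms and not for any smaller step, so p = 7.

7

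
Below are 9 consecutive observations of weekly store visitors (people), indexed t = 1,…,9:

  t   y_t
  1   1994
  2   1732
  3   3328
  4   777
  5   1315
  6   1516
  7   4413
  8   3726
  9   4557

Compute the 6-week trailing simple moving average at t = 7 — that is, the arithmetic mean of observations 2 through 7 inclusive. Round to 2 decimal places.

2180.17

Sum of periods 2–7: 1732 + 3328 + 777 + 1315 + 1516 + 4413 = 13081
Divide by 6: 13081 / 6 = 2180.17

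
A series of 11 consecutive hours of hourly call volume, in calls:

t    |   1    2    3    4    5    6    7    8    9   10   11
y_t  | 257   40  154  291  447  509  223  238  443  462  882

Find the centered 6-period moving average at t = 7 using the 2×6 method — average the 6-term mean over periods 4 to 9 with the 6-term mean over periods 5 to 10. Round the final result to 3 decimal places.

Sum over 4–9: 291 + 447 + 509 + 223 + 238 + 443 = 2151
Sum over 5–10: 447 + 509 + 223 + 238 + 443 + 462 = 2322
CMA at t=7 = (2151 + 2322) / (2·6) = 4473 / 12 = 372.750

372.750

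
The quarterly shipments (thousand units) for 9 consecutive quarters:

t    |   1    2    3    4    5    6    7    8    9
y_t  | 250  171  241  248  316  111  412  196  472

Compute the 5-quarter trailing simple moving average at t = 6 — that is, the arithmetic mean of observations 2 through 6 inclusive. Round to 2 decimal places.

Sum of periods 2–6: 171 + 241 + 248 + 316 + 111 = 1087
Divide by 5: 1087 / 5 = 217.40

217.40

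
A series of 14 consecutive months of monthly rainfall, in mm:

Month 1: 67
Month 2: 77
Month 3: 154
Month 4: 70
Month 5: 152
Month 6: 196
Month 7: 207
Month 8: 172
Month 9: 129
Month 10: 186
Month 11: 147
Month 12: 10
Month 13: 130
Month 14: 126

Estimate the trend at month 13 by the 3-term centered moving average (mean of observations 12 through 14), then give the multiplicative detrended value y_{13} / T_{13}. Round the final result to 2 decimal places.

1.47

Trend T_13 = (10 + 130 + 126) / 3 = 266/3 = 88.6667
Ratio to trend: 130 / 88.6667 = 1.47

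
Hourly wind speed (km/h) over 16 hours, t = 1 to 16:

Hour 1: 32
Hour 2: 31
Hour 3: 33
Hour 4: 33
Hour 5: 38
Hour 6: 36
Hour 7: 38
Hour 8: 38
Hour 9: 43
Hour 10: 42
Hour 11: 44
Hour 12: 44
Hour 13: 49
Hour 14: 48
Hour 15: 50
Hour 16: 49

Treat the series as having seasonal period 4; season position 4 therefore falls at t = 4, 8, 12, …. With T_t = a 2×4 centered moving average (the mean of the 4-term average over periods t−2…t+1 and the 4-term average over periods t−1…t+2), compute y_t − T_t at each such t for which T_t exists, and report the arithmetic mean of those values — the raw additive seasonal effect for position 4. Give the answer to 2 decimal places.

Season position 4 occurs at t = 4, 8, 12 (where T_t is defined).
t=4: T_4 = 34.3750; y_4 − T_4 = 33 − 34.3750 = -1.3750
t=8: T_8 = 39.5000; y_8 − T_8 = 38 − 39.5000 = -1.5000
t=12: T_12 = 45.5000; y_12 − T_12 = 44 − 45.5000 = -1.5000
Mean deviation: (-1.3750 + -1.5000 + -1.5000) / 3 = -1.46

-1.46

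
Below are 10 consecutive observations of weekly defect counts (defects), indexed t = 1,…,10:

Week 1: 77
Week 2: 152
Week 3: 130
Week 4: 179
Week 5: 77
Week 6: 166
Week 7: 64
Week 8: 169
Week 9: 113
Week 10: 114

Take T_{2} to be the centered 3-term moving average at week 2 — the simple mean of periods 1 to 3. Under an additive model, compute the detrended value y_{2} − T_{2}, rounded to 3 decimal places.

Trend T_2 = (77 + 152 + 130) / 3 = 359/3 = 119.66667
Detrended value: 152 − 119.66667 = 32.333

32.333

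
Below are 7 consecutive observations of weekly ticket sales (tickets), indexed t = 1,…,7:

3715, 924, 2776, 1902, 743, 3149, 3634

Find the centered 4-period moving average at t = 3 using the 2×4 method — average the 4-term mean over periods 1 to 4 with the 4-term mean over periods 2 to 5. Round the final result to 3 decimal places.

Sum over 1–4: 3715 + 924 + 2776 + 1902 = 9317
Sum over 2–5: 924 + 2776 + 1902 + 743 = 6345
CMA at t=3 = (9317 + 6345) / (2·4) = 15662 / 8 = 1957.750

1957.750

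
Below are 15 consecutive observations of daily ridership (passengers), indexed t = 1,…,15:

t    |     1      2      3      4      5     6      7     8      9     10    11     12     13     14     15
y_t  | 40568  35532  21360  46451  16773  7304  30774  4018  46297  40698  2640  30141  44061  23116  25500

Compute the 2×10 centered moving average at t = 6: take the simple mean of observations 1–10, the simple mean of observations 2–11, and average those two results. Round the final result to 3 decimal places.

Sum over 1–10: 40568 + 35532 + 21360 + 46451 + 16773 + 7304 + 30774 + 4018 + 46297 + 40698 = 289775
Sum over 2–11: 35532 + 21360 + 46451 + 16773 + 7304 + 30774 + 4018 + 46297 + 40698 + 2640 = 251847
CMA at t=6 = (289775 + 251847) / (2·10) = 541622 / 20 = 27081.100

27081.100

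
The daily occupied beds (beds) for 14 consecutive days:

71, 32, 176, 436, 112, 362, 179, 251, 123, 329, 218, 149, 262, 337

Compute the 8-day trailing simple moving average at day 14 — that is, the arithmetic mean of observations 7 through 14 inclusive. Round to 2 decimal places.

Sum of periods 7–14: 179 + 251 + 123 + 329 + 218 + 149 + 262 + 337 = 1848
Divide by 8: 1848 / 8 = 231.00

231.00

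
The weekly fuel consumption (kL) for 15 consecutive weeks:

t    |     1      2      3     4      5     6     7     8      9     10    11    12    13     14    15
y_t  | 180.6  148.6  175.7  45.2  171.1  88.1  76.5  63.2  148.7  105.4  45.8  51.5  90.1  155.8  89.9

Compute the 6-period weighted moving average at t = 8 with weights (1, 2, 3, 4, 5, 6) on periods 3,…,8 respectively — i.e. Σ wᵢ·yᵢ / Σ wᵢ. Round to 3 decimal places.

Weighted sum: 1·175.7 + 2·45.2 + 3·171.1 + 4·88.1 + 5·76.5 + 6·63.2 = 175.7 + 90.4 + 513.3 + 352.4 + 382.5 + 379.2 = 1893.5
Weight total: 1 + 2 + 3 + 4 + 5 + 6 = 21
WMA = 1893.5 / 21 = 90.167

90.167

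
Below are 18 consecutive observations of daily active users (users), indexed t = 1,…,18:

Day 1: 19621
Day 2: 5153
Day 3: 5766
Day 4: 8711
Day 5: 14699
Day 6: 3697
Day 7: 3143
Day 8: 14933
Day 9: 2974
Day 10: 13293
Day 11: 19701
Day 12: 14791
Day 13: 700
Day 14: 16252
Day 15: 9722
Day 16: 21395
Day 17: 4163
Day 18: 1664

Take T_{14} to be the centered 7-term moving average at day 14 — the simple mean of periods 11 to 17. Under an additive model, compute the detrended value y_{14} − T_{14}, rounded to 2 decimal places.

Trend T_14 = (19701 + 14791 + 700 + 16252 + 9722 + 21395 + 4163) / 7 = 86724/7 = 12389.1429
Detrended value: 16252 − 12389.1429 = 3862.86

3862.86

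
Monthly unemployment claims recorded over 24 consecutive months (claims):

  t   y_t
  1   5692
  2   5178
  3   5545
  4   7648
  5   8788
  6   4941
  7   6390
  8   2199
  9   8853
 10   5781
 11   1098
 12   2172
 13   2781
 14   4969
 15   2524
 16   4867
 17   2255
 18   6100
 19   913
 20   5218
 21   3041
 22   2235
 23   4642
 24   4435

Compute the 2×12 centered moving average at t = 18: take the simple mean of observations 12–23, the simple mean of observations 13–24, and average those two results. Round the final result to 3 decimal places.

Sum over 12–23: 2172 + 2781 + 4969 + 2524 + 4867 + 2255 + 6100 + 913 + 5218 + 3041 + 2235 + 4642 = 41717
Sum over 13–24: 2781 + 4969 + 2524 + 4867 + 2255 + 6100 + 913 + 5218 + 3041 + 2235 + 4642 + 4435 = 43980
CMA at t=18 = (41717 + 43980) / (2·12) = 85697 / 24 = 3570.708

3570.708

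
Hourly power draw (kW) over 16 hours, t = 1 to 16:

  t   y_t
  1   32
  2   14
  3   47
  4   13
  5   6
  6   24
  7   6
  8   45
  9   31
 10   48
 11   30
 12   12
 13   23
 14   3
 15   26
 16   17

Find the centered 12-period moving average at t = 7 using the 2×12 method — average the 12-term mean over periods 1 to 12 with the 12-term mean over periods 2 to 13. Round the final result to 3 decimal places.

25.292

Sum over 1–12: 32 + 14 + 47 + 13 + 6 + 24 + 6 + 45 + 31 + 48 + 30 + 12 = 308
Sum over 2–13: 14 + 47 + 13 + 6 + 24 + 6 + 45 + 31 + 48 + 30 + 12 + 23 = 299
CMA at t=7 = (308 + 299) / (2·12) = 607 / 24 = 25.292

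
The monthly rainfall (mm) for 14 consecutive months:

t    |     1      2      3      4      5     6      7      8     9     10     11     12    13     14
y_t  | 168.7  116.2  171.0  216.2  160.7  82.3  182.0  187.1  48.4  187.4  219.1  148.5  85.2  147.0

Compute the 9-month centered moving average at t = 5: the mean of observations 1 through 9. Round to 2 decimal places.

Sum of periods 1–9: 168.7 + 116.2 + 171.0 + 216.2 + 160.7 + 82.3 + 182.0 + 187.1 + 48.4 = 1332.6
Divide by 9: 1332.6 / 9 = 148.07

148.07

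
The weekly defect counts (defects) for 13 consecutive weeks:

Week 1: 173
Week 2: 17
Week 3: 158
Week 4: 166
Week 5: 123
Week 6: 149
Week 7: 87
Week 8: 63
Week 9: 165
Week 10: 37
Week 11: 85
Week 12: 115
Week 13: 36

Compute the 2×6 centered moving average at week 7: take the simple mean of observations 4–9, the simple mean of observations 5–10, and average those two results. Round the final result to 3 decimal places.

Sum over 4–9: 166 + 123 + 149 + 87 + 63 + 165 = 753
Sum over 5–10: 123 + 149 + 87 + 63 + 165 + 37 = 624
CMA at t=7 = (753 + 624) / (2·6) = 1377 / 12 = 114.750

114.750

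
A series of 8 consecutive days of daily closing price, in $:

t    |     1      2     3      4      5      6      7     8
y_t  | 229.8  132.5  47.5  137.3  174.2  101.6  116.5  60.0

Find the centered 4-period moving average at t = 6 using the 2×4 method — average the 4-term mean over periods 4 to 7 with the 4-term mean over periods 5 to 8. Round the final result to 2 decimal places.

122.74

Sum over 4–7: 137.3 + 174.2 + 101.6 + 116.5 = 529.6
Sum over 5–8: 174.2 + 101.6 + 116.5 + 60.0 = 452.3
CMA at t=6 = (529.6 + 452.3) / (2·4) = 981.9 / 8 = 122.74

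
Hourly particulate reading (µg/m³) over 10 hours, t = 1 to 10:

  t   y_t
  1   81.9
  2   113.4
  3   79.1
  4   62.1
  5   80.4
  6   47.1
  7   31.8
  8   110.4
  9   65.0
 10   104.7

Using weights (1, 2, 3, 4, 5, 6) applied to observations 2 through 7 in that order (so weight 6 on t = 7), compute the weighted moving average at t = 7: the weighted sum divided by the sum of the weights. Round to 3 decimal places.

Weighted sum: 1·113.4 + 2·79.1 + 3·62.1 + 4·80.4 + 5·47.1 + 6·31.8 = 113.4 + 158.2 + 186.3 + 321.6 + 235.5 + 190.8 = 1205.8
Weight total: 1 + 2 + 3 + 4 + 5 + 6 = 21
WMA = 1205.8 / 21 = 57.419

57.419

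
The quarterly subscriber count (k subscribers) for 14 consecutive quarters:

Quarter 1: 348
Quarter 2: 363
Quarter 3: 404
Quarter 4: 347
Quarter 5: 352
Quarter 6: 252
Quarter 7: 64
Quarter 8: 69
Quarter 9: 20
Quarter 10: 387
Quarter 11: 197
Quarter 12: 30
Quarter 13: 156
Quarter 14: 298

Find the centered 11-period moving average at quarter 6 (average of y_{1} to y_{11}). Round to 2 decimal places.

Sum of periods 1–11: 348 + 363 + 404 + 347 + 352 + 252 + 64 + 69 + 20 + 387 + 197 = 2803
Divide by 11: 2803 / 11 = 254.82

254.82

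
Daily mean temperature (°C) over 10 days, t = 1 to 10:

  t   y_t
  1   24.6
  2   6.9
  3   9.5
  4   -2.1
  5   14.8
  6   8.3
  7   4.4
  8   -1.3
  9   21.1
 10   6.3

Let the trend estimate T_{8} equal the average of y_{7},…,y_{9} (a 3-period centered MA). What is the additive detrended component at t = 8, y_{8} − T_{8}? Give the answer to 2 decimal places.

-9.37

Trend T_8 = (4.4 + (-1.3) + 21.1) / 3 = 24.2/3 = 8.0667
Detrended value: -1.3 − 8.0667 = -9.37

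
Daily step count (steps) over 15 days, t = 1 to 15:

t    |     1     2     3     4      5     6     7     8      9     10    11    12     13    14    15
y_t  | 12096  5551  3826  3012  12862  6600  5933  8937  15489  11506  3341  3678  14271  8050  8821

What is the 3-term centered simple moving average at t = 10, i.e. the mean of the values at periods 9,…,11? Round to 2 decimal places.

10112.00

Sum of periods 9–11: 15489 + 11506 + 3341 = 30336
Divide by 3: 30336 / 3 = 10112.00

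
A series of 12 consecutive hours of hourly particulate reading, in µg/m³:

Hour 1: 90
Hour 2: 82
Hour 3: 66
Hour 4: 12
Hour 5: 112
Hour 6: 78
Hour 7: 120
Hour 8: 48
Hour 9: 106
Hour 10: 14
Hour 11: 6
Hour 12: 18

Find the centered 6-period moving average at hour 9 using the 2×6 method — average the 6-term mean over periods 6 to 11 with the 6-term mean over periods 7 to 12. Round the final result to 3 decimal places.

57.000

Sum over 6–11: 78 + 120 + 48 + 106 + 14 + 6 = 372
Sum over 7–12: 120 + 48 + 106 + 14 + 6 + 18 = 312
CMA at t=9 = (372 + 312) / (2·6) = 684 / 12 = 57.000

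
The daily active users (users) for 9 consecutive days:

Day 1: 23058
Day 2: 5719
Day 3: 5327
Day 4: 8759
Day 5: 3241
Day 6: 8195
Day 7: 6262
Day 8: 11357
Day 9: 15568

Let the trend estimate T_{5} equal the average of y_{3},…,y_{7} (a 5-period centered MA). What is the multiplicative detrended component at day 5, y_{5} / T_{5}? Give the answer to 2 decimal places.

Trend T_5 = (5327 + 8759 + 3241 + 8195 + 6262) / 5 = 31784/5 = 6356.8000
Ratio to trend: 3241 / 6356.8000 = 0.51

0.51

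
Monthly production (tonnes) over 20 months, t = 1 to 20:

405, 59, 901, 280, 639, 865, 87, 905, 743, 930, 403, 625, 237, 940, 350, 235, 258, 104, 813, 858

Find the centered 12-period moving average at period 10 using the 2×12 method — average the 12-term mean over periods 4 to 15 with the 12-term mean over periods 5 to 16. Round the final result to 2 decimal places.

581.79

Sum over 4–15: 280 + 639 + 865 + 87 + 905 + 743 + 930 + 403 + 625 + 237 + 940 + 350 = 7004
Sum over 5–16: 639 + 865 + 87 + 905 + 743 + 930 + 403 + 625 + 237 + 940 + 350 + 235 = 6959
CMA at t=10 = (7004 + 6959) / (2·12) = 13963 / 24 = 581.79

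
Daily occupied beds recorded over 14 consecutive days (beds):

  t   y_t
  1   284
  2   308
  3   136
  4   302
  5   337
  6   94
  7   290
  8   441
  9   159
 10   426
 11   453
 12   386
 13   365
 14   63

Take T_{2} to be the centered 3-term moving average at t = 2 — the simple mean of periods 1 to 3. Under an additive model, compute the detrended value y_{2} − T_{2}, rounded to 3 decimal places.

Trend T_2 = (284 + 308 + 136) / 3 = 728/3 = 242.66667
Detrended value: 308 − 242.66667 = 65.333

65.333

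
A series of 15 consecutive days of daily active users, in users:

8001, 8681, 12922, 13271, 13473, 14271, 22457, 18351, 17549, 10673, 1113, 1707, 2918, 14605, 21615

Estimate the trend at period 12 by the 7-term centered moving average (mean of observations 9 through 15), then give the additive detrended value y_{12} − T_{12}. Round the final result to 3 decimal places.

-8318.714

Trend T_12 = (17549 + 10673 + 1113 + 1707 + 2918 + 14605 + 21615) / 7 = 70180/7 = 10025.71429
Detrended value: 1707 − 10025.71429 = -8318.714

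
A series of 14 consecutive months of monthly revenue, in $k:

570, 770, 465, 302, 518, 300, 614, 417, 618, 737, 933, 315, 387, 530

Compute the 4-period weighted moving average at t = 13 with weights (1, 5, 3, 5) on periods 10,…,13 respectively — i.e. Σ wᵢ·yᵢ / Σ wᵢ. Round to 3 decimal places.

591.571

Weighted sum: 1·737 + 5·933 + 3·315 + 5·387 = 737 + 4665 + 945 + 1935 = 8282
Weight total: 1 + 5 + 3 + 5 = 14
WMA = 8282 / 14 = 591.571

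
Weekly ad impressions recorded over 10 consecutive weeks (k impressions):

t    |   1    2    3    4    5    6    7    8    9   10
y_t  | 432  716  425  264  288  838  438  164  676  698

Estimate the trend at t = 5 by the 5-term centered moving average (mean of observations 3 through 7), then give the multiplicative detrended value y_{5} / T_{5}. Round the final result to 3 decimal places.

0.639

Trend T_5 = (425 + 264 + 288 + 838 + 438) / 5 = 2253/5 = 450.60000
Ratio to trend: 288 / 450.60000 = 0.639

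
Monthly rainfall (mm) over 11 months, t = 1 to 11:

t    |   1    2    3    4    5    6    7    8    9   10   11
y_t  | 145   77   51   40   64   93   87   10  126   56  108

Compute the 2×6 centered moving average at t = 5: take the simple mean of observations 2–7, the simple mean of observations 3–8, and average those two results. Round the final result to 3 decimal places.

Sum over 2–7: 77 + 51 + 40 + 64 + 93 + 87 = 412
Sum over 3–8: 51 + 40 + 64 + 93 + 87 + 10 = 345
CMA at t=5 = (412 + 345) / (2·6) = 757 / 12 = 63.083

63.083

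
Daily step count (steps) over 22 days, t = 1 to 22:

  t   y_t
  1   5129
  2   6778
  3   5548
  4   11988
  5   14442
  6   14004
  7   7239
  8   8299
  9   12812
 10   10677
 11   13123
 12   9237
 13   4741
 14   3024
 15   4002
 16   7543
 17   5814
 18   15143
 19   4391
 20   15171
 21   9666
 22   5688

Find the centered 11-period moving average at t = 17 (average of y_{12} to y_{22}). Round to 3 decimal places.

Sum of periods 12–22: 9237 + 4741 + 3024 + 4002 + 7543 + 5814 + 15143 + 4391 + 15171 + 9666 + 5688 = 84420
Divide by 11: 84420 / 11 = 7674.545

7674.545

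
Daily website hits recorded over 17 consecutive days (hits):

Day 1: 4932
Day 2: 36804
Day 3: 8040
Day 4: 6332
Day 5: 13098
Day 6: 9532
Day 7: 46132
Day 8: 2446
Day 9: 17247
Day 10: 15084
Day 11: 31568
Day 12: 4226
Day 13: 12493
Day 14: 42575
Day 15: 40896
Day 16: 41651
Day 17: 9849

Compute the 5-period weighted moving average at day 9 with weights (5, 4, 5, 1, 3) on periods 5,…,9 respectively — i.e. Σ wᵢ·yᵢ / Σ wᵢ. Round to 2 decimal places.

Weighted sum: 5·13098 + 4·9532 + 5·46132 + 1·2446 + 3·17247 = 65490 + 38128 + 230660 + 2446 + 51741 = 388465
Weight total: 5 + 4 + 5 + 1 + 3 = 18
WMA = 388465 / 18 = 21581.39

21581.39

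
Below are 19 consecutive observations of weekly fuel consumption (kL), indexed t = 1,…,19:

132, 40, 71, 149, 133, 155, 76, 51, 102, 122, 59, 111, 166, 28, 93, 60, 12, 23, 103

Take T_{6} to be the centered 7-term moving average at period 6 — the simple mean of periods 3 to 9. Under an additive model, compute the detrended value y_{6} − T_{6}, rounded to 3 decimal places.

49.714

Trend T_6 = (71 + 149 + 133 + 155 + 76 + 51 + 102) / 7 = 737/7 = 105.28571
Detrended value: 155 − 105.28571 = 49.714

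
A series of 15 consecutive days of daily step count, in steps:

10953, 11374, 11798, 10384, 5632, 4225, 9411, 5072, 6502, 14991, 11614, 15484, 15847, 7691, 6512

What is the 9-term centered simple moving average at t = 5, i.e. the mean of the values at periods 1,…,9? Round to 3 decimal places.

8372.333

Sum of periods 1–9: 10953 + 11374 + 11798 + 10384 + 5632 + 4225 + 9411 + 5072 + 6502 = 75351
Divide by 9: 75351 / 9 = 8372.333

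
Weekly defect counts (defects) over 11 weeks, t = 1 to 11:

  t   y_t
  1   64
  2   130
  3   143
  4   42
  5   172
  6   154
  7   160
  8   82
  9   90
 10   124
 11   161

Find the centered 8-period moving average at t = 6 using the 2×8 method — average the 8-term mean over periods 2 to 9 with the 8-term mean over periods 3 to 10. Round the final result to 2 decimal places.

Sum over 2–9: 130 + 143 + 42 + 172 + 154 + 160 + 82 + 90 = 973
Sum over 3–10: 143 + 42 + 172 + 154 + 160 + 82 + 90 + 124 = 967
CMA at t=6 = (973 + 967) / (2·8) = 1940 / 16 = 121.25

121.25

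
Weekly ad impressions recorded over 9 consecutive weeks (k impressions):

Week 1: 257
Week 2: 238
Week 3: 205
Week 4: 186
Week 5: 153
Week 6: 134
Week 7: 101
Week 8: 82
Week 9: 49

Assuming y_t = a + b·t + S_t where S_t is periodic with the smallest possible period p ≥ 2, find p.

2

First differences y_{t+1} − y_t: -19, -33, -19, -33, -19, -33, …
The difference pattern repeats every 2 terms and not for any smaller step, so p = 2.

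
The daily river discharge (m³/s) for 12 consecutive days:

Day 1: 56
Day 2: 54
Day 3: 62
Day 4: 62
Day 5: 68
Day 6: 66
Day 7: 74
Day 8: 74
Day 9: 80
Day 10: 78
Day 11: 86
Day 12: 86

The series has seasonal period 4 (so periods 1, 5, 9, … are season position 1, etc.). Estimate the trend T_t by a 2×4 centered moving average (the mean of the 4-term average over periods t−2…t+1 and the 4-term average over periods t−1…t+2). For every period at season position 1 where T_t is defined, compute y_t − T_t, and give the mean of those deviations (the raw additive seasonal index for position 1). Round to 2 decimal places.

2.00

Season position 1 occurs at t = 5, 9 (where T_t is defined).
t=5: T_5 = 66.0000; y_5 − T_5 = 68 − 66.0000 = 2.0000
t=9: T_9 = 78.0000; y_9 − T_9 = 80 − 78.0000 = 2.0000
Mean deviation: (2.0000 + 2.0000) / 2 = 2.00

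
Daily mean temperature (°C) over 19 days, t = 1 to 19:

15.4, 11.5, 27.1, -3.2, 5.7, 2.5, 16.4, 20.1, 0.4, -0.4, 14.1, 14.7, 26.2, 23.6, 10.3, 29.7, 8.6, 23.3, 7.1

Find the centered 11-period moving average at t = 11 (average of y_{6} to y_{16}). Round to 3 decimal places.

Sum of periods 6–16: 2.5 + 16.4 + 20.1 + 0.4 + (-0.4) + 14.1 + 14.7 + 26.2 + 23.6 + 10.3 + 29.7 = 157.6
Divide by 11: 157.6 / 11 = 14.327

14.327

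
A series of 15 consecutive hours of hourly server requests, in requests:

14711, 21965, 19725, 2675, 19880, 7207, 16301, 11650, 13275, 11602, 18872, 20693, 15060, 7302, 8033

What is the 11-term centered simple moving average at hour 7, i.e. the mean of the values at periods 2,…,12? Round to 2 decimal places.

14895.00

Sum of periods 2–12: 21965 + 19725 + 2675 + 19880 + 7207 + 16301 + 11650 + 13275 + 11602 + 18872 + 20693 = 163845
Divide by 11: 163845 / 11 = 14895.00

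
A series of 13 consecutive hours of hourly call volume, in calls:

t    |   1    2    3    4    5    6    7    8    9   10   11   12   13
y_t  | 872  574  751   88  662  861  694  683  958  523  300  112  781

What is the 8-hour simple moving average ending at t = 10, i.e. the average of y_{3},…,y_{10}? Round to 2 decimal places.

Sum of periods 3–10: 751 + 88 + 662 + 861 + 694 + 683 + 958 + 523 = 5220
Divide by 8: 5220 / 8 = 652.50

652.50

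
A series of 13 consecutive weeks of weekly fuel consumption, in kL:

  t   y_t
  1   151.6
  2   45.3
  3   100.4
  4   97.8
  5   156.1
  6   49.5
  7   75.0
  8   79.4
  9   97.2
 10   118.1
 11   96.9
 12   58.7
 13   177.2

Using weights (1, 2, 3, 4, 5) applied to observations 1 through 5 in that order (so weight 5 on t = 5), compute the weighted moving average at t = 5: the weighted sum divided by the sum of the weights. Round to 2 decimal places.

114.34

Weighted sum: 1·151.6 + 2·45.3 + 3·100.4 + 4·97.8 + 5·156.1 = 151.6 + 90.6 + 301.2 + 391.2 + 780.5 = 1715.1
Weight total: 1 + 2 + 3 + 4 + 5 = 15
WMA = 1715.1 / 15 = 114.34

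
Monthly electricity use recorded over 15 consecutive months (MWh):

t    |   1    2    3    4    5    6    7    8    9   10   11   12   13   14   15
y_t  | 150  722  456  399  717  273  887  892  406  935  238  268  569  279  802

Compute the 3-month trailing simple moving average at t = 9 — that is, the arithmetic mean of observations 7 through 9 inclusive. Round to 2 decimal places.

Sum of periods 7–9: 887 + 892 + 406 = 2185
Divide by 3: 2185 / 3 = 728.33

728.33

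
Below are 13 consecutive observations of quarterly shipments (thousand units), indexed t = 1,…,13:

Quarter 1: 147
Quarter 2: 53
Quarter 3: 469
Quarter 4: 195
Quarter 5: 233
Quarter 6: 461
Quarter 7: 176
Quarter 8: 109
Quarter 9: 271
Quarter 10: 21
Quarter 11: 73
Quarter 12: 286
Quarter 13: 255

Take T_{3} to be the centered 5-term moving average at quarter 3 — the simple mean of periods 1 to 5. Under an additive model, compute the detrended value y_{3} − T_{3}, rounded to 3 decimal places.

Trend T_3 = (147 + 53 + 469 + 195 + 233) / 5 = 1097/5 = 219.40000
Detrended value: 469 − 219.40000 = 249.600

249.600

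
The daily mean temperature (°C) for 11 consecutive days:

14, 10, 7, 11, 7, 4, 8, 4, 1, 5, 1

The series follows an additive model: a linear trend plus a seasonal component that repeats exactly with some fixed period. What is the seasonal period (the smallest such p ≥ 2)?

First differences y_{t+1} − y_t: -4, -3, 4, -4, -3, 4, -4, -3, …
The difference pattern repeats every 3 terms and not for any smaller step, so p = 3.

3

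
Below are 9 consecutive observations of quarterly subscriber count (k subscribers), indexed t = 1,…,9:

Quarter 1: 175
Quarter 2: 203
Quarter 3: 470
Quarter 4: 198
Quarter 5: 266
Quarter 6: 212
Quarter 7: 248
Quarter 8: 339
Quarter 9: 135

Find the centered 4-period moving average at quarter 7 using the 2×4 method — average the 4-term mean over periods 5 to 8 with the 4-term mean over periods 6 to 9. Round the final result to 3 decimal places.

249.875

Sum over 5–8: 266 + 212 + 248 + 339 = 1065
Sum over 6–9: 212 + 248 + 339 + 135 = 934
CMA at t=7 = (1065 + 934) / (2·4) = 1999 / 8 = 249.875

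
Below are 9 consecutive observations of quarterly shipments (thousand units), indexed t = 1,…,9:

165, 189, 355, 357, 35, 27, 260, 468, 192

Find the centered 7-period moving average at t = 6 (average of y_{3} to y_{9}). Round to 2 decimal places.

242.00

Sum of periods 3–9: 355 + 357 + 35 + 27 + 260 + 468 + 192 = 1694
Divide by 7: 1694 / 7 = 242.00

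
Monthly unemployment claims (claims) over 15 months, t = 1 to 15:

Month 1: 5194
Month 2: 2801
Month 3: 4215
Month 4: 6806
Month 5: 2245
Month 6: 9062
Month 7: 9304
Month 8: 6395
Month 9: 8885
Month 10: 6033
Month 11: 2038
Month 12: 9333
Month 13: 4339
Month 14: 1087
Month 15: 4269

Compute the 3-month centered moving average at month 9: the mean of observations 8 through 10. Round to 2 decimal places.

Sum of periods 8–10: 6395 + 8885 + 6033 = 21313
Divide by 3: 21313 / 3 = 7104.33

7104.33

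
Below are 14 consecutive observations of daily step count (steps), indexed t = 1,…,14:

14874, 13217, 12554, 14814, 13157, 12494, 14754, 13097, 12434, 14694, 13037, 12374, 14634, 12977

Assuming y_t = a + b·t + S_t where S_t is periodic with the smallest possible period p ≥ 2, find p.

3

First differences y_{t+1} − y_t: -1657, -663, 2260, -1657, -663, 2260, -1657, -663, …
The difference pattern repeats every 3 terms and not for any smaller step, so p = 3.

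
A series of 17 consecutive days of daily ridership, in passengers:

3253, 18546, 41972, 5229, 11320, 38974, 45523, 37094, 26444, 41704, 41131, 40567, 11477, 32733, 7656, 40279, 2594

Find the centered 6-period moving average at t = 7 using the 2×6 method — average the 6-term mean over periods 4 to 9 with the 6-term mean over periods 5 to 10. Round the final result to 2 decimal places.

30470.25

Sum over 4–9: 5229 + 11320 + 38974 + 45523 + 37094 + 26444 = 164584
Sum over 5–10: 11320 + 38974 + 45523 + 37094 + 26444 + 41704 = 201059
CMA at t=7 = (164584 + 201059) / (2·6) = 365643 / 12 = 30470.25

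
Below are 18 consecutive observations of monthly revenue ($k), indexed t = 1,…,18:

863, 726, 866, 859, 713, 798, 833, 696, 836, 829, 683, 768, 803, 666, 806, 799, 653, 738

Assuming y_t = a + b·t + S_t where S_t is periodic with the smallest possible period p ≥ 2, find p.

First differences y_{t+1} − y_t: -137, 140, -7, -146, 85, 35, -137, 140, -7, -146, 85, 35, -137, 140, …
The difference pattern repeats every 6 terms and not for any smaller step, so p = 6.

6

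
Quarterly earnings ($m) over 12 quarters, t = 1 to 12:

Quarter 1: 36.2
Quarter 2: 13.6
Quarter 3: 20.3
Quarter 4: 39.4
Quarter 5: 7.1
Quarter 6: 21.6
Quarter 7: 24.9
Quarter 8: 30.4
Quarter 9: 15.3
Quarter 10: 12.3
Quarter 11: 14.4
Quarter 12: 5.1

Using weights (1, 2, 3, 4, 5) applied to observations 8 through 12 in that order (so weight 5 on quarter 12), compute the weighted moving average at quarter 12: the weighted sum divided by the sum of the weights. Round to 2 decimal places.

12.07

Weighted sum: 1·30.4 + 2·15.3 + 3·12.3 + 4·14.4 + 5·5.1 = 30.4 + 30.6 + 36.9 + 57.6 + 25.5 = 181.0
Weight total: 1 + 2 + 3 + 4 + 5 = 15
WMA = 181.0 / 15 = 12.07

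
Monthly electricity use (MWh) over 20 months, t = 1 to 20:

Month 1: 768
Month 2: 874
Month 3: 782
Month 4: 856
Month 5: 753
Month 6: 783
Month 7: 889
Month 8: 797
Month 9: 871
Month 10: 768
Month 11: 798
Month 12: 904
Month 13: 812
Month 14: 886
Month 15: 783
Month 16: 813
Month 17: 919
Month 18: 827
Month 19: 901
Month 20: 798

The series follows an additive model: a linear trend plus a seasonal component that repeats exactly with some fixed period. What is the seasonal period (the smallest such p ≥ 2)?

First differences y_{t+1} − y_t: 106, -92, 74, -103, 30, 106, -92, 74, -103, 30, 106, -92, …
The difference pattern repeats every 5 terms and not for any smaller step, so p = 5.

5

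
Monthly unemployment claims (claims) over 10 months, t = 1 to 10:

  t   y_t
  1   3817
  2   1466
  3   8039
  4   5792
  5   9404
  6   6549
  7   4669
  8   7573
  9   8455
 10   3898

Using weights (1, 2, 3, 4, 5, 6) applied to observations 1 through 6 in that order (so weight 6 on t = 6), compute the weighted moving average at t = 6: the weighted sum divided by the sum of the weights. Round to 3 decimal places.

Weighted sum: 1·3817 + 2·1466 + 3·8039 + 4·5792 + 5·9404 + 6·6549 = 3817 + 2932 + 24117 + 23168 + 47020 + 39294 = 140348
Weight total: 1 + 2 + 3 + 4 + 5 + 6 = 21
WMA = 140348 / 21 = 6683.238

6683.238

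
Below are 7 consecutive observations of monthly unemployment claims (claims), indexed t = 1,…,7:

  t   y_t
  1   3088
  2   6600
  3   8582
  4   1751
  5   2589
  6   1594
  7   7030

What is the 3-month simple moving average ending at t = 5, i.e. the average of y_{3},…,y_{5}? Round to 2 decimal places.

4307.33

Sum of periods 3–5: 8582 + 1751 + 2589 = 12922
Divide by 3: 12922 / 3 = 4307.33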